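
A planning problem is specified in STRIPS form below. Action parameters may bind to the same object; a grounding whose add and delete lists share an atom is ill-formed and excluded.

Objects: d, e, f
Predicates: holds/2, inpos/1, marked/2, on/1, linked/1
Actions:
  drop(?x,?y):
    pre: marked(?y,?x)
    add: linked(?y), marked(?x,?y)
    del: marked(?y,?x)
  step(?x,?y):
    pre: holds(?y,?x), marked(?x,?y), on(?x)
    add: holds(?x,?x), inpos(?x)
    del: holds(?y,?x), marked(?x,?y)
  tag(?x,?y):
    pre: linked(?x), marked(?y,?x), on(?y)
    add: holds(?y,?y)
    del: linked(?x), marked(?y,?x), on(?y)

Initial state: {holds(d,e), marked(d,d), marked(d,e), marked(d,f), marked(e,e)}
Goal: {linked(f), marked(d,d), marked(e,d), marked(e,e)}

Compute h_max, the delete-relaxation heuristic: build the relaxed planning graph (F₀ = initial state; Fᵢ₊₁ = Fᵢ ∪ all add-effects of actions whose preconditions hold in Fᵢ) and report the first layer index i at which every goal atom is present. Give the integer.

F0 = init (5 atoms)
F1 = F0 ∪ {linked(d), marked(e,d), marked(f,d)}  (8 atoms)
F2 = F1 ∪ {linked(e), linked(f)}  (10 atoms)
goal ⊆ F2  ⇒  h_max = 2

2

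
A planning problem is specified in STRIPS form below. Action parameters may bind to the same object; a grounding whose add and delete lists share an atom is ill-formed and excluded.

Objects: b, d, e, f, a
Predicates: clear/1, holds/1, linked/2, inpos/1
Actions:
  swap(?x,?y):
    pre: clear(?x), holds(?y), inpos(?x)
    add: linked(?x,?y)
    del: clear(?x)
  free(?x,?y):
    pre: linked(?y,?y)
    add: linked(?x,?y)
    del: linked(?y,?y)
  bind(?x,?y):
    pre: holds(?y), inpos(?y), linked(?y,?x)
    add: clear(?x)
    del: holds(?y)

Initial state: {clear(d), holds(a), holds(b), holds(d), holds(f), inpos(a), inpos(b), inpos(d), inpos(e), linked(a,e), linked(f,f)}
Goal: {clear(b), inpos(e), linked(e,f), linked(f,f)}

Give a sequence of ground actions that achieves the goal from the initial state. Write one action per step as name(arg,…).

swap(d,b); bind(b,d); bind(e,a); swap(e,f)

1. swap(d,b)  →  {holds(a), holds(b), holds(d), holds(f), inpos(a), inpos(b), inpos(d), inpos(e), linked(a,e), linked(d,b), linked(f,f)}
2. bind(b,d)  →  {clear(b), holds(a), holds(b), holds(f), inpos(a), inpos(b), inpos(d), inpos(e), linked(a,e), linked(d,b), linked(f,f)}
3. bind(e,a)  →  {clear(b), clear(e), holds(b), holds(f), inpos(a), inpos(b), inpos(d), inpos(e), linked(a,e), linked(d,b), linked(f,f)}
4. swap(e,f)  →  {clear(b), holds(b), holds(f), inpos(a), inpos(b), inpos(d), inpos(e), linked(a,e), linked(d,b), linked(e,f), linked(f,f)}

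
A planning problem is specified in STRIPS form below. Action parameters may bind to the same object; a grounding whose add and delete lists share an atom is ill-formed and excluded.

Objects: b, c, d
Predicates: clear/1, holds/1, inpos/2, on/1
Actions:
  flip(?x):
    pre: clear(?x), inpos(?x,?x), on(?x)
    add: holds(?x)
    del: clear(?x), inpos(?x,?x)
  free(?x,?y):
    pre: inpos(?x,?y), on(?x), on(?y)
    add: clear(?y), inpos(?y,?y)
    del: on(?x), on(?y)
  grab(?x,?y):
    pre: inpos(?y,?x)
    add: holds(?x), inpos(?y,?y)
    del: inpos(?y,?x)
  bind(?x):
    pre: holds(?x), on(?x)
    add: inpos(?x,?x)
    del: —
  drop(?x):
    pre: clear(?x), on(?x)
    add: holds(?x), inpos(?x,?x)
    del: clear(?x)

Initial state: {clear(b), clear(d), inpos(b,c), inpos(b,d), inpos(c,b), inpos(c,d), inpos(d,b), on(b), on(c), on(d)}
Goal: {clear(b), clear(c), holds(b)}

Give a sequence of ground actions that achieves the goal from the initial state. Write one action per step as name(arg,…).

free(b,c); grab(b,c)

1. free(b,c)  →  {clear(b), clear(c), clear(d), inpos(b,c), inpos(b,d), inpos(c,b), inpos(c,c), inpos(c,d), inpos(d,b), on(d)}
2. grab(b,c)  →  {clear(b), clear(c), clear(d), holds(b), inpos(b,c), inpos(b,d), inpos(c,c), inpos(c,d), inpos(d,b), on(d)}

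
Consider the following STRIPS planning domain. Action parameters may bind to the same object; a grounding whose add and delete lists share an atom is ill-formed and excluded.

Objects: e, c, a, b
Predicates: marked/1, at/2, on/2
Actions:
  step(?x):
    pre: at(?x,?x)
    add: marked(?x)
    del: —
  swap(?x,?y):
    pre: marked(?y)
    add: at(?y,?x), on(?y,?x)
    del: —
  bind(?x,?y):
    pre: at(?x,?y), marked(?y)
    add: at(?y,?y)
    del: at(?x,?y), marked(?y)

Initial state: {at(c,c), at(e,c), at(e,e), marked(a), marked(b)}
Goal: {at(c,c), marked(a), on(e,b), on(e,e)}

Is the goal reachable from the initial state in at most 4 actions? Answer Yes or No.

Yes

1. step(e)  →  {at(c,c), at(e,c), at(e,e), marked(a), marked(b), marked(e)}
2. swap(e,e)  →  {at(c,c), at(e,c), at(e,e), marked(a), marked(b), marked(e), on(e,e)}
3. swap(b,e)  →  {at(c,c), at(e,b), at(e,c), at(e,e), marked(a), marked(b), marked(e), on(e,b), on(e,e)}
optimal plan length = 3; 3 ≤ 4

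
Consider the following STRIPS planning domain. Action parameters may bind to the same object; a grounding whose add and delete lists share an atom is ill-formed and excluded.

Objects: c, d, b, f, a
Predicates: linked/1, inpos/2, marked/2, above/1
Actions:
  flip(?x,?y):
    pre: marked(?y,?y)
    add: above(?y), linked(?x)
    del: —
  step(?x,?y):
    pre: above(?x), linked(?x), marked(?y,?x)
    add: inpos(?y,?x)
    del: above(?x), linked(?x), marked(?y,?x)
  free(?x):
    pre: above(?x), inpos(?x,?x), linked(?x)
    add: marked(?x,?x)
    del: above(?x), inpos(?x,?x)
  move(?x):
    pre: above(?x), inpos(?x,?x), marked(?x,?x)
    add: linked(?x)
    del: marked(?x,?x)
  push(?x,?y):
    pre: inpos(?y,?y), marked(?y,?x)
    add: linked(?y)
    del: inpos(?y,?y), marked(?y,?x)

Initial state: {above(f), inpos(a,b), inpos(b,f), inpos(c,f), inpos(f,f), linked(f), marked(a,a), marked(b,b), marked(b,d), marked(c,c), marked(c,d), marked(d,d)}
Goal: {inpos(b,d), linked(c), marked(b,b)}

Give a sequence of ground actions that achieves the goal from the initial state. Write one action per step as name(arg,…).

1. flip(c,c)  →  {above(c), above(f), inpos(a,b), inpos(b,f), inpos(c,f), inpos(f,f), linked(c), linked(f), marked(a,a), marked(b,b), marked(b,d), marked(c,c), marked(c,d), marked(d,d)}
2. flip(d,d)  →  {above(c), above(d), above(f), inpos(a,b), inpos(b,f), inpos(c,f), inpos(f,f), linked(c), linked(d), linked(f), marked(a,a), marked(b,b), marked(b,d), marked(c,c), marked(c,d), marked(d,d)}
3. step(d,b)  →  {above(c), above(f), inpos(a,b), inpos(b,d), inpos(b,f), inpos(c,f), inpos(f,f), linked(c), linked(f), marked(a,a), marked(b,b), marked(c,c), marked(c,d), marked(d,d)}

flip(c,c); flip(d,d); step(d,b)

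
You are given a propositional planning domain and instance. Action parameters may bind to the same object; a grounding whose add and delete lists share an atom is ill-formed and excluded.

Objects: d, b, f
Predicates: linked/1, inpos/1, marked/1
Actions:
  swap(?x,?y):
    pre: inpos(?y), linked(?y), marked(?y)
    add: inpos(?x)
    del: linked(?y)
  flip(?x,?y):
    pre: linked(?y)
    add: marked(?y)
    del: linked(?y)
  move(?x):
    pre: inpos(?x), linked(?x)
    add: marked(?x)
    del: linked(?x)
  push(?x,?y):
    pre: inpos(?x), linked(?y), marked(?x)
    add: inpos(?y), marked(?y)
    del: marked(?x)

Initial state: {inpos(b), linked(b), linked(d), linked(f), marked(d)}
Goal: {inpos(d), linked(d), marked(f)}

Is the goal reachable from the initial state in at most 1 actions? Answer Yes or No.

1. flip(d,b)  →  {inpos(b), linked(d), linked(f), marked(b), marked(d)}
2. flip(d,f)  →  {inpos(b), linked(d), marked(b), marked(d), marked(f)}
3. push(b,d)  →  {inpos(b), inpos(d), linked(d), marked(d), marked(f)}
optimal plan length = 3; 3 > 1

No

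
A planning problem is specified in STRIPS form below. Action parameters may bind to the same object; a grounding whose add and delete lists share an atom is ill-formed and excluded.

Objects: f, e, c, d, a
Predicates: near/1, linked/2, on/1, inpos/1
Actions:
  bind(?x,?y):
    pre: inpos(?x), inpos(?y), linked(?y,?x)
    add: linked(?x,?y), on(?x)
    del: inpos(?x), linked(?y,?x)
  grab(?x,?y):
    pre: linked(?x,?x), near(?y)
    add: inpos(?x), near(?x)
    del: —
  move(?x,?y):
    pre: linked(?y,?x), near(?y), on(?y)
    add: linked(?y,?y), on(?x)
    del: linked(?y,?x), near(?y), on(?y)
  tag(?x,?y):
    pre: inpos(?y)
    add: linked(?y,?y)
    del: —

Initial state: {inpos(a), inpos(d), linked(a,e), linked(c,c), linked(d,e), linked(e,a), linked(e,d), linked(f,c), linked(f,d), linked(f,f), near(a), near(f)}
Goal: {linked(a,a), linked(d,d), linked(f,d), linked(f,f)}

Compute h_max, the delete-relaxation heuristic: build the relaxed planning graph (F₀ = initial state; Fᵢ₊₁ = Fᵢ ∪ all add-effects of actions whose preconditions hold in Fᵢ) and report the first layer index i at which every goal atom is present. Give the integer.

F0 = init (12 atoms)
F1 = F0 ∪ {inpos(c), inpos(f), linked(a,a), linked(d,d), near(c)}  (17 atoms)
goal ⊆ F1  ⇒  h_max = 1

1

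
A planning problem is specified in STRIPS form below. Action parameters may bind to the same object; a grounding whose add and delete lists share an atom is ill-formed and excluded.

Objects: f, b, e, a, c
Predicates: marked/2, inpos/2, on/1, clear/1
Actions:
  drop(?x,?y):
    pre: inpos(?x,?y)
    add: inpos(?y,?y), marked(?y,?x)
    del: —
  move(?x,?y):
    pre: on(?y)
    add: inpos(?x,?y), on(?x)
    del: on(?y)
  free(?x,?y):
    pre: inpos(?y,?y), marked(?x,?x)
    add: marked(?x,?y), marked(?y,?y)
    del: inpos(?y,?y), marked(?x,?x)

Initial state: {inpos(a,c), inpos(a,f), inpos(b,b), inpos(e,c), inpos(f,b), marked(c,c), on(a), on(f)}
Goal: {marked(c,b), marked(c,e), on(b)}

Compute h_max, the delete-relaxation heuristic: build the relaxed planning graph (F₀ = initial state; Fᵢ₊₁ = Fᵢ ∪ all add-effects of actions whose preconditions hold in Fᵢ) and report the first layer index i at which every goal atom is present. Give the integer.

1

F0 = init (8 atoms)
F1 = F0 ∪ {inpos(b,a), inpos(b,f), inpos(c,a), inpos(c,c), inpos(c,f), inpos(e,a), inpos(e,f), inpos(f,a), inpos(f,f), marked(b,b), marked(b,f), marked(c,a), marked(c,b), marked(c,e), marked(f,a), on(b), on(c), on(e)}  (26 atoms)
goal ⊆ F1  ⇒  h_max = 1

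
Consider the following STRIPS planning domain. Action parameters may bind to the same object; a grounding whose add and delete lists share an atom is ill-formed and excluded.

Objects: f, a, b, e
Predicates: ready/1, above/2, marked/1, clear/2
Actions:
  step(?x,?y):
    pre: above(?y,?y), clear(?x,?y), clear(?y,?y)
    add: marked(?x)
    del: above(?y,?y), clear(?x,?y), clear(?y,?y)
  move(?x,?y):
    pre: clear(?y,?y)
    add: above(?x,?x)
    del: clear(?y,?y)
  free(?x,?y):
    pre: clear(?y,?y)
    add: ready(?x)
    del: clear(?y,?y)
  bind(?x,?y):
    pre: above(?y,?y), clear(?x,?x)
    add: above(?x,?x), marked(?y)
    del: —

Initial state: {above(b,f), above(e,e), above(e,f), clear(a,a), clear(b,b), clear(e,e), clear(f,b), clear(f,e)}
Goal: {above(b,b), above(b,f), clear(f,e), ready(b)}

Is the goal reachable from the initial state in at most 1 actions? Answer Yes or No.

1. move(b,a)  →  {above(b,b), above(b,f), above(e,e), above(e,f), clear(b,b), clear(e,e), clear(f,b), clear(f,e)}
2. free(b,b)  →  {above(b,b), above(b,f), above(e,e), above(e,f), clear(e,e), clear(f,b), clear(f,e), ready(b)}
optimal plan length = 2; 2 > 1

No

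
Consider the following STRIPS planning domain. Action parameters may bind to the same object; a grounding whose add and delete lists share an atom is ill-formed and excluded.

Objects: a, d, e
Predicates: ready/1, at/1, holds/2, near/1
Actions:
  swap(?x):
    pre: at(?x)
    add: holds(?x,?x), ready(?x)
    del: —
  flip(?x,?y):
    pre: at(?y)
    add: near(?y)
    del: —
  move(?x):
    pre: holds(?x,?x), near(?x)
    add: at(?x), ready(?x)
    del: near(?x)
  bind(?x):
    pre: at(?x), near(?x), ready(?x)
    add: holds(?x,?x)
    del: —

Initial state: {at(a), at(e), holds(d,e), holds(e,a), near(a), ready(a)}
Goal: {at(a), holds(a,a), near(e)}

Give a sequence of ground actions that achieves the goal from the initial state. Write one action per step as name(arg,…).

swap(a); flip(a,e)

1. swap(a)  →  {at(a), at(e), holds(a,a), holds(d,e), holds(e,a), near(a), ready(a)}
2. flip(a,e)  →  {at(a), at(e), holds(a,a), holds(d,e), holds(e,a), near(a), near(e), ready(a)}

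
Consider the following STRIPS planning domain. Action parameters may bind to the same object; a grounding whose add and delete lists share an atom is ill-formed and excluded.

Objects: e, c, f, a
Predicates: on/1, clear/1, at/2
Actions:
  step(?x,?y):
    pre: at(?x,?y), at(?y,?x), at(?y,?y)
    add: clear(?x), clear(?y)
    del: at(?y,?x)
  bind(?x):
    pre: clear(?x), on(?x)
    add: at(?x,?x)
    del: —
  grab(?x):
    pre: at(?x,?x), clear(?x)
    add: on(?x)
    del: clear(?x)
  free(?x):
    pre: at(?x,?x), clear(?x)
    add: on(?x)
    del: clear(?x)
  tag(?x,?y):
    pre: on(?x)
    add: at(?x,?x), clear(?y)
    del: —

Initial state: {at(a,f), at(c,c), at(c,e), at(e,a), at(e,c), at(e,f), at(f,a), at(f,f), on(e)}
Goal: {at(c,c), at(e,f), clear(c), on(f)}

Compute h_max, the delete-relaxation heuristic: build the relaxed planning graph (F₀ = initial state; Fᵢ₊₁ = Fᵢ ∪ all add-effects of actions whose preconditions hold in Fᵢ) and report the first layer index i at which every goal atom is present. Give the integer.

F0 = init (9 atoms)
F1 = F0 ∪ {at(e,e), clear(a), clear(c), clear(e), clear(f)}  (14 atoms)
F2 = F1 ∪ {on(c), on(f)}  (16 atoms)
goal ⊆ F2  ⇒  h_max = 2

2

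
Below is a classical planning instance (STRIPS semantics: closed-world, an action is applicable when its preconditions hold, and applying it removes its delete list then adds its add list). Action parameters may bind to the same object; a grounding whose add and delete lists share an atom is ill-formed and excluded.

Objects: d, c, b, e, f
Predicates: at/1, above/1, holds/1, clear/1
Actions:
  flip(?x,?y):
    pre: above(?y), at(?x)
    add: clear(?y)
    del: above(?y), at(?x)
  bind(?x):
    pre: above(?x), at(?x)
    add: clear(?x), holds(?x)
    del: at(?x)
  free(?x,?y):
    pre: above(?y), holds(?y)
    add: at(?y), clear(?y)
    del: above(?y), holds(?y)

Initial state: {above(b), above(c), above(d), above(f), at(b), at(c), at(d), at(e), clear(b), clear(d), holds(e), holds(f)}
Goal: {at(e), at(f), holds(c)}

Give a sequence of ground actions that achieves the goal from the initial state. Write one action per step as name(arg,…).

bind(c); free(d,f)

1. bind(c)  →  {above(b), above(c), above(d), above(f), at(b), at(d), at(e), clear(b), clear(c), clear(d), holds(c), holds(e), holds(f)}
2. free(d,f)  →  {above(b), above(c), above(d), at(b), at(d), at(e), at(f), clear(b), clear(c), clear(d), clear(f), holds(c), holds(e)}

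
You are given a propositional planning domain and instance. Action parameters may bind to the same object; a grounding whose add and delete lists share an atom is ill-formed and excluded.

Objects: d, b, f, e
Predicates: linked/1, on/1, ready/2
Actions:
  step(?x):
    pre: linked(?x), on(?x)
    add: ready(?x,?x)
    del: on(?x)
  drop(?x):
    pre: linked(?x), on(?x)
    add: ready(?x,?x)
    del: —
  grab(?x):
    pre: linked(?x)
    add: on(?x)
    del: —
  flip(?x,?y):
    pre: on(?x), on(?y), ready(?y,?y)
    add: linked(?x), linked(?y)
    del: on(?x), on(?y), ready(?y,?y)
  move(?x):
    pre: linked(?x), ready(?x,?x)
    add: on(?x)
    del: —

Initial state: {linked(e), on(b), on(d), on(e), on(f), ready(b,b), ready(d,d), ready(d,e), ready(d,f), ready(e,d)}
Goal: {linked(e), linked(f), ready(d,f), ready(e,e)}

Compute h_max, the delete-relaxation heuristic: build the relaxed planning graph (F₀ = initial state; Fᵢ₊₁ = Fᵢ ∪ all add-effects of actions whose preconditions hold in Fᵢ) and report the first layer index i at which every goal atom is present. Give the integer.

1

F0 = init (10 atoms)
F1 = F0 ∪ {linked(b), linked(d), linked(f), ready(e,e)}  (14 atoms)
goal ⊆ F1  ⇒  h_max = 1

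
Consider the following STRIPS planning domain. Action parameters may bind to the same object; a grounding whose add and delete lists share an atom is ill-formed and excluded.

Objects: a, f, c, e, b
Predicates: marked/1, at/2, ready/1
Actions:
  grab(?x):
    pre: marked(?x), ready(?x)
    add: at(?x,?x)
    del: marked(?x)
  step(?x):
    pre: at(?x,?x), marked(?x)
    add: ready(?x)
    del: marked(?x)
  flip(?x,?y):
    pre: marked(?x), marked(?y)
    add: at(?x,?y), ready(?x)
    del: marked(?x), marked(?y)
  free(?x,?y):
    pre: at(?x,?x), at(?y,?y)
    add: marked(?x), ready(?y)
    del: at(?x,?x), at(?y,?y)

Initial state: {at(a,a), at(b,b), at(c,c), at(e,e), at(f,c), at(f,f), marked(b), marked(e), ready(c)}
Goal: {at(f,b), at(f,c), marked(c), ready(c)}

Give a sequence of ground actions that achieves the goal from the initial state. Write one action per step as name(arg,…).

free(f,a); flip(f,b); free(c,c)

1. free(f,a)  →  {at(b,b), at(c,c), at(e,e), at(f,c), marked(b), marked(e), marked(f), ready(a), ready(c)}
2. flip(f,b)  →  {at(b,b), at(c,c), at(e,e), at(f,b), at(f,c), marked(e), ready(a), ready(c), ready(f)}
3. free(c,c)  →  {at(b,b), at(e,e), at(f,b), at(f,c), marked(c), marked(e), ready(a), ready(c), ready(f)}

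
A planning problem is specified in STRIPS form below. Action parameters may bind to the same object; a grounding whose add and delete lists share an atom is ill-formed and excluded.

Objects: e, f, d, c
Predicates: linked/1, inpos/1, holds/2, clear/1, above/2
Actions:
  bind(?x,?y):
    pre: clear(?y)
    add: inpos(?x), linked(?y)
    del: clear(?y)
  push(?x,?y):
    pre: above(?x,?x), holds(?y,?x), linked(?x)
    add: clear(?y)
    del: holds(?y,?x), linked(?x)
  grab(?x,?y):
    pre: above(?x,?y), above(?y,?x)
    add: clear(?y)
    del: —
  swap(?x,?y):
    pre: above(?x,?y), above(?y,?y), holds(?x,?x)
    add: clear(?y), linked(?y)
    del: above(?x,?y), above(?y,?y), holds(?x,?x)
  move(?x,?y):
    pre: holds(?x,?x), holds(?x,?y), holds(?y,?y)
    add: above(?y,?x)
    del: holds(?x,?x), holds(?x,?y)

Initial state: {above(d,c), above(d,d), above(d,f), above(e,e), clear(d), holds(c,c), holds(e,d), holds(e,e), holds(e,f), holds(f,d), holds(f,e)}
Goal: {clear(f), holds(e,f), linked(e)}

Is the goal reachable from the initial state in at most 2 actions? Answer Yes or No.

No

1. bind(e,d)  →  {above(d,c), above(d,d), above(d,f), above(e,e), holds(c,c), holds(e,d), holds(e,e), holds(e,f), holds(f,d), holds(f,e), inpos(e), linked(d)}
2. push(d,f)  →  {above(d,c), above(d,d), above(d,f), above(e,e), clear(f), holds(c,c), holds(e,d), holds(e,e), holds(e,f), holds(f,e), inpos(e)}
3. swap(e,e)  →  {above(d,c), above(d,d), above(d,f), clear(e), clear(f), holds(c,c), holds(e,d), holds(e,f), holds(f,e), inpos(e), linked(e)}
optimal plan length = 3; 3 > 2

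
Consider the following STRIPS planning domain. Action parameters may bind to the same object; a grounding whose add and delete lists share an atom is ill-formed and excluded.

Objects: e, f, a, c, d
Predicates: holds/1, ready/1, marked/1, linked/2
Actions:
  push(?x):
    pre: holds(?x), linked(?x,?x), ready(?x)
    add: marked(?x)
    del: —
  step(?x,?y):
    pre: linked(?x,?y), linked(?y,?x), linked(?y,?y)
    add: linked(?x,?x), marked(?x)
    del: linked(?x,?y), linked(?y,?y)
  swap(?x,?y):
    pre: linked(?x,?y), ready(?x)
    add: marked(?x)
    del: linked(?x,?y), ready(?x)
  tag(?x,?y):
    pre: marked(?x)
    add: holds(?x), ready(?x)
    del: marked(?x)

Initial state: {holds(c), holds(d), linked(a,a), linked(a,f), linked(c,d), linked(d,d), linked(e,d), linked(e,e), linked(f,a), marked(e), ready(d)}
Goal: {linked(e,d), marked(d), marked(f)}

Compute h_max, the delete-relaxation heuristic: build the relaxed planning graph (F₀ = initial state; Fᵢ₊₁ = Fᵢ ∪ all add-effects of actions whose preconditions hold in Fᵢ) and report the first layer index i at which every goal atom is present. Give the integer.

1

F0 = init (11 atoms)
F1 = F0 ∪ {holds(e), linked(f,f), marked(d), marked(f), ready(e)}  (16 atoms)
goal ⊆ F1  ⇒  h_max = 1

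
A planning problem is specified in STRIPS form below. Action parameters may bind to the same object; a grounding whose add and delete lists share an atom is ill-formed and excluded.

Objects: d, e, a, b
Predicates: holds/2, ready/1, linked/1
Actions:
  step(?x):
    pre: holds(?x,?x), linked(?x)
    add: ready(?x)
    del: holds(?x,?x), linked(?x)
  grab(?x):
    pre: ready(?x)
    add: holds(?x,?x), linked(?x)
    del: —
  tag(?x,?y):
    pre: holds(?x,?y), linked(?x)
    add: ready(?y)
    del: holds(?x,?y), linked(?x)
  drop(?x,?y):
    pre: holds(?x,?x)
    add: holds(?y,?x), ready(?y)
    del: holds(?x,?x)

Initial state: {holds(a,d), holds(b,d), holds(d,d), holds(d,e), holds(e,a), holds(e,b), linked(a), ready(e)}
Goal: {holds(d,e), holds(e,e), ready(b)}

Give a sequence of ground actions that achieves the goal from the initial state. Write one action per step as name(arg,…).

1. grab(e)  →  {holds(a,d), holds(b,d), holds(d,d), holds(d,e), holds(e,a), holds(e,b), holds(e,e), linked(a), linked(e), ready(e)}
2. tag(e,b)  →  {holds(a,d), holds(b,d), holds(d,d), holds(d,e), holds(e,a), holds(e,e), linked(a), ready(b), ready(e)}

grab(e); tag(e,b)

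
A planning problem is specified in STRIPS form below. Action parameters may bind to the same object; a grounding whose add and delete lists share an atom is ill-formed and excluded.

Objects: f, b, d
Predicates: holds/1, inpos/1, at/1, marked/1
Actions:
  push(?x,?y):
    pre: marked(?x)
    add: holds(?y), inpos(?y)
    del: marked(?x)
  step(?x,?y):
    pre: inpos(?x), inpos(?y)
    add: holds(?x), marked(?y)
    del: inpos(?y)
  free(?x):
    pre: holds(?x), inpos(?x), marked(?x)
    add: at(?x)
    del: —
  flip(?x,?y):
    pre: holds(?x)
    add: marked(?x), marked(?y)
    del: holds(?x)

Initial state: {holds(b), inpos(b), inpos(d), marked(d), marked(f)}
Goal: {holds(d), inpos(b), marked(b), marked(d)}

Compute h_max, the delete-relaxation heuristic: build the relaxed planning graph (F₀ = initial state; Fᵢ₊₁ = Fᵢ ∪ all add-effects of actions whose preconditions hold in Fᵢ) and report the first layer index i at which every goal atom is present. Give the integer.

1

F0 = init (5 atoms)
F1 = F0 ∪ {holds(d), holds(f), inpos(f), marked(b)}  (9 atoms)
goal ⊆ F1  ⇒  h_max = 1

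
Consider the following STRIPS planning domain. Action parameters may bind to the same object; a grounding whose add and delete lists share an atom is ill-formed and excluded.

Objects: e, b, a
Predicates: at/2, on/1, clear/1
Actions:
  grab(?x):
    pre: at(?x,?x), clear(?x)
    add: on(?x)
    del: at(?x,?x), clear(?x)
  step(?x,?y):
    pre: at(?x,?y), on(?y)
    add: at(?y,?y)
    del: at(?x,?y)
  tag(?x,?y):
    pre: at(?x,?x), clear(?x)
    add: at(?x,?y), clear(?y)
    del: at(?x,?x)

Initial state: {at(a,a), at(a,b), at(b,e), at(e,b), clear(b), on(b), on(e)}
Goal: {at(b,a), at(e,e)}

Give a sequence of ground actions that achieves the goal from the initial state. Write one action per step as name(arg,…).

1. step(e,b)  →  {at(a,a), at(a,b), at(b,b), at(b,e), clear(b), on(b), on(e)}
2. step(b,e)  →  {at(a,a), at(a,b), at(b,b), at(e,e), clear(b), on(b), on(e)}
3. tag(b,a)  →  {at(a,a), at(a,b), at(b,a), at(e,e), clear(a), clear(b), on(b), on(e)}

step(e,b); step(b,e); tag(b,a)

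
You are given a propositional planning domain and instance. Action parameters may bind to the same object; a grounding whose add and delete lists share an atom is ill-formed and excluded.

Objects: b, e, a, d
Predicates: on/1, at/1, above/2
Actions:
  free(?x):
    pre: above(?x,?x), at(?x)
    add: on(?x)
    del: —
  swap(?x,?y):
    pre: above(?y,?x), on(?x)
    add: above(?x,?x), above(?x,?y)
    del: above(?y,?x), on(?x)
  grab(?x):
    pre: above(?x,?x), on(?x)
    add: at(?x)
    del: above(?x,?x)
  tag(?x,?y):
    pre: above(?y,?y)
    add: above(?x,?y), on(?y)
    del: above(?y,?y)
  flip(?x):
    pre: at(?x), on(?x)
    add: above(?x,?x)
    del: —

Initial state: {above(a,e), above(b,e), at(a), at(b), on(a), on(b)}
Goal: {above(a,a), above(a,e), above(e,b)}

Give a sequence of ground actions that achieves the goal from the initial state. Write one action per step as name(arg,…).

flip(b); tag(e,b); flip(a)

1. flip(b)  →  {above(a,e), above(b,b), above(b,e), at(a), at(b), on(a), on(b)}
2. tag(e,b)  →  {above(a,e), above(b,e), above(e,b), at(a), at(b), on(a), on(b)}
3. flip(a)  →  {above(a,a), above(a,e), above(b,e), above(e,b), at(a), at(b), on(a), on(b)}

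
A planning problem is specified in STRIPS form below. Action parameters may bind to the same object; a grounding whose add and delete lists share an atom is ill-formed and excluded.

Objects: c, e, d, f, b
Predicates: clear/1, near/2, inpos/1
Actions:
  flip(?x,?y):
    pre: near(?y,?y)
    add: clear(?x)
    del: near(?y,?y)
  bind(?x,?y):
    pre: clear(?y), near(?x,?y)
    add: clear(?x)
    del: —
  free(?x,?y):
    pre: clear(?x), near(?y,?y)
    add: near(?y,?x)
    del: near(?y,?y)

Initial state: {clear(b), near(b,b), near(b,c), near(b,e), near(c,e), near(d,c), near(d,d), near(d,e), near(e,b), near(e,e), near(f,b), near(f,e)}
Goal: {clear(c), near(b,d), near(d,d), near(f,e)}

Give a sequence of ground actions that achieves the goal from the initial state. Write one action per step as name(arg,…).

1. flip(c,e)  →  {clear(b), clear(c), near(b,b), near(b,c), near(b,e), near(c,e), near(d,c), near(d,d), near(d,e), near(e,b), near(f,b), near(f,e)}
2. bind(d,c)  →  {clear(b), clear(c), clear(d), near(b,b), near(b,c), near(b,e), near(c,e), near(d,c), near(d,d), near(d,e), near(e,b), near(f,b), near(f,e)}
3. free(d,b)  →  {clear(b), clear(c), clear(d), near(b,c), near(b,d), near(b,e), near(c,e), near(d,c), near(d,d), near(d,e), near(e,b), near(f,b), near(f,e)}

flip(c,e); bind(d,c); free(d,b)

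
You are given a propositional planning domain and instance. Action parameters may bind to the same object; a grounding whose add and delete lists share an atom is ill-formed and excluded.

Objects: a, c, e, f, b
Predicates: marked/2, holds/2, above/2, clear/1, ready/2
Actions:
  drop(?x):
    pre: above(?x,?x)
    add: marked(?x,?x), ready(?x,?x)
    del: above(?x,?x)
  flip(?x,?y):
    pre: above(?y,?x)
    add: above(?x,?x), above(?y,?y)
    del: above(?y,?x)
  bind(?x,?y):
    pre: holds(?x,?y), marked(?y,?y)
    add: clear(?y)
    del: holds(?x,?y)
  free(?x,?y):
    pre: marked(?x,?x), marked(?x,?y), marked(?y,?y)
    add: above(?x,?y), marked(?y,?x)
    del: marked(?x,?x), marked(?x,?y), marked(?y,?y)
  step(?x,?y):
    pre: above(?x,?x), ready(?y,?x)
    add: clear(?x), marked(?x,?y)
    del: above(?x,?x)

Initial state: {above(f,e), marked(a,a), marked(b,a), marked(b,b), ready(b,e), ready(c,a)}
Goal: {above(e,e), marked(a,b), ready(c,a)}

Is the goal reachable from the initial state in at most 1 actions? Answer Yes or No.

1. flip(e,f)  →  {above(e,e), above(f,f), marked(a,a), marked(b,a), marked(b,b), ready(b,e), ready(c,a)}
2. free(b,a)  →  {above(b,a), above(e,e), above(f,f), marked(a,b), ready(b,e), ready(c,a)}
optimal plan length = 2; 2 > 1

No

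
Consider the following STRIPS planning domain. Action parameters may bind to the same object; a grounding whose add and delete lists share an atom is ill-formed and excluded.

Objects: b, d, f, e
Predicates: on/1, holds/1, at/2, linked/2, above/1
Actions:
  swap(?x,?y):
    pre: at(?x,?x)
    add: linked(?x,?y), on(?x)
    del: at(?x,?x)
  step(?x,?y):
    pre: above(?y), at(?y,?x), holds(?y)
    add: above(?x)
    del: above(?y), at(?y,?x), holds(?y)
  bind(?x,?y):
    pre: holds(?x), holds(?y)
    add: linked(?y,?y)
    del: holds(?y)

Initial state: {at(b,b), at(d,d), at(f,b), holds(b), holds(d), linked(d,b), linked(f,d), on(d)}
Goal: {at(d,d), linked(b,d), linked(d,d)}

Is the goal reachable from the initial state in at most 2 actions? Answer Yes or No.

1. swap(b,d)  →  {at(d,d), at(f,b), holds(b), holds(d), linked(b,d), linked(d,b), linked(f,d), on(b), on(d)}
2. bind(b,d)  →  {at(d,d), at(f,b), holds(b), linked(b,d), linked(d,b), linked(d,d), linked(f,d), on(b), on(d)}
optimal plan length = 2; 2 ≤ 2

Yes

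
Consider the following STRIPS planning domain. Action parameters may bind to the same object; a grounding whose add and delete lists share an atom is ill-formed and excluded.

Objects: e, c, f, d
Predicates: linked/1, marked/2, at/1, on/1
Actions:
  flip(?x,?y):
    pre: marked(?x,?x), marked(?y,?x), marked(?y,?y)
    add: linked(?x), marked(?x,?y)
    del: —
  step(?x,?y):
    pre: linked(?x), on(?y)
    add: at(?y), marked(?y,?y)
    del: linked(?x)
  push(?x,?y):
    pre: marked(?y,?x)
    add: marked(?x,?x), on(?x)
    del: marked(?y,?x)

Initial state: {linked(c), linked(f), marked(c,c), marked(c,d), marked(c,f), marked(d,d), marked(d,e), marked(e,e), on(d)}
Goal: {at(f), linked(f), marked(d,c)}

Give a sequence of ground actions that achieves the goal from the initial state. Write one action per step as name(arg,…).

1. flip(d,c)  →  {linked(c), linked(d), linked(f), marked(c,c), marked(c,d), marked(c,f), marked(d,c), marked(d,d), marked(d,e), marked(e,e), on(d)}
2. push(f,c)  →  {linked(c), linked(d), linked(f), marked(c,c), marked(c,d), marked(d,c), marked(d,d), marked(d,e), marked(e,e), marked(f,f), on(d), on(f)}
3. step(c,f)  →  {at(f), linked(d), linked(f), marked(c,c), marked(c,d), marked(d,c), marked(d,d), marked(d,e), marked(e,e), marked(f,f), on(d), on(f)}

flip(d,c); push(f,c); step(c,f)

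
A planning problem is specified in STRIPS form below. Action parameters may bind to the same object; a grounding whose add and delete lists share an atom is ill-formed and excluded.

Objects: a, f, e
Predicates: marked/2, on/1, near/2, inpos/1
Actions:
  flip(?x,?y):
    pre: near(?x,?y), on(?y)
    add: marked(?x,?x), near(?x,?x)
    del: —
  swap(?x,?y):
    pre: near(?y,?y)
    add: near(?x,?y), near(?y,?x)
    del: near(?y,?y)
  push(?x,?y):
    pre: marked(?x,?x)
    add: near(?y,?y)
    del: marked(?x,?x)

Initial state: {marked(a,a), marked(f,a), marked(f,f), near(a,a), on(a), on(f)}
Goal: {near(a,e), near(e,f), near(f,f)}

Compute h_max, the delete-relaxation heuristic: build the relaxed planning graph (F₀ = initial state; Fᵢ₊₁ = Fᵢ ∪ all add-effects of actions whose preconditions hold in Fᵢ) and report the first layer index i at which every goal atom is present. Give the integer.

F0 = init (6 atoms)
F1 = F0 ∪ {near(a,e), near(a,f), near(e,a), near(e,e), near(f,a), near(f,f)}  (12 atoms)
F2 = F1 ∪ {marked(e,e), near(e,f), near(f,e)}  (15 atoms)
goal ⊆ F2  ⇒  h_max = 2

2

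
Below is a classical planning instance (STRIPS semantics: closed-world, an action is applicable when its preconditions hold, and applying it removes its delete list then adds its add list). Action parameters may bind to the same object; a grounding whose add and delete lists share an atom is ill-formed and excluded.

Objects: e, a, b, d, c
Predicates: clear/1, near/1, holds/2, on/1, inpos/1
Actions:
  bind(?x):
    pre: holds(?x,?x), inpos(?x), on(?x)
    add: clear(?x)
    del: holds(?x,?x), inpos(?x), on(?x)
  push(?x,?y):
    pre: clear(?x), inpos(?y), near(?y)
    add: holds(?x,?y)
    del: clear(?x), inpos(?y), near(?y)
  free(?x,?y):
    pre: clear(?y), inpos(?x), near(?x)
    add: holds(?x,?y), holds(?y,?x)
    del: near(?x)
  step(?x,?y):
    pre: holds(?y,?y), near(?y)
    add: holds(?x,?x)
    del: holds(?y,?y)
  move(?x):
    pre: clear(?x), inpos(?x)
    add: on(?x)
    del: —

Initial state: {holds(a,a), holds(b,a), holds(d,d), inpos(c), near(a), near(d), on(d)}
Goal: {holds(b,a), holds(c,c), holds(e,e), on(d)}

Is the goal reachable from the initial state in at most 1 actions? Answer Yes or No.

No

1. step(e,a)  →  {holds(b,a), holds(d,d), holds(e,e), inpos(c), near(a), near(d), on(d)}
2. step(c,d)  →  {holds(b,a), holds(c,c), holds(e,e), inpos(c), near(a), near(d), on(d)}
optimal plan length = 2; 2 > 1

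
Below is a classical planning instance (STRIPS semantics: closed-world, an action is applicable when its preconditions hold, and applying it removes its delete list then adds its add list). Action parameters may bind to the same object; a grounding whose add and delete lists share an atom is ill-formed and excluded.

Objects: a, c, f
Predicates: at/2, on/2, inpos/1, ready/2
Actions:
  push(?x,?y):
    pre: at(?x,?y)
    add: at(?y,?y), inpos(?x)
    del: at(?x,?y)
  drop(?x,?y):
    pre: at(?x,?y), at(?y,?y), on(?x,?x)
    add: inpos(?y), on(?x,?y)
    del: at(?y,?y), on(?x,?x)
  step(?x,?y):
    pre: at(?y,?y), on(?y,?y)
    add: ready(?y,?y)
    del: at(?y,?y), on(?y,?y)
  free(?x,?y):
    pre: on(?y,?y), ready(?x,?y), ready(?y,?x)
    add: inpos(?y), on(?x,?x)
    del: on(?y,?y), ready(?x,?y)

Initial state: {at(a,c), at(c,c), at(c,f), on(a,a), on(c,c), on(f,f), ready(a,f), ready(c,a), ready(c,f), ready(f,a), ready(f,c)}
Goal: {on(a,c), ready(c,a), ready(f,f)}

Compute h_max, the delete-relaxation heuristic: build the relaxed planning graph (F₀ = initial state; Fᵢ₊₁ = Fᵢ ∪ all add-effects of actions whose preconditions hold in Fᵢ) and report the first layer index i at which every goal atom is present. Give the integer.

F0 = init (11 atoms)
F1 = F0 ∪ {at(f,f), inpos(a), inpos(c), inpos(f), on(a,c), ready(c,c)}  (17 atoms)
F2 = F1 ∪ {on(c,f), ready(f,f)}  (19 atoms)
goal ⊆ F2  ⇒  h_max = 2

2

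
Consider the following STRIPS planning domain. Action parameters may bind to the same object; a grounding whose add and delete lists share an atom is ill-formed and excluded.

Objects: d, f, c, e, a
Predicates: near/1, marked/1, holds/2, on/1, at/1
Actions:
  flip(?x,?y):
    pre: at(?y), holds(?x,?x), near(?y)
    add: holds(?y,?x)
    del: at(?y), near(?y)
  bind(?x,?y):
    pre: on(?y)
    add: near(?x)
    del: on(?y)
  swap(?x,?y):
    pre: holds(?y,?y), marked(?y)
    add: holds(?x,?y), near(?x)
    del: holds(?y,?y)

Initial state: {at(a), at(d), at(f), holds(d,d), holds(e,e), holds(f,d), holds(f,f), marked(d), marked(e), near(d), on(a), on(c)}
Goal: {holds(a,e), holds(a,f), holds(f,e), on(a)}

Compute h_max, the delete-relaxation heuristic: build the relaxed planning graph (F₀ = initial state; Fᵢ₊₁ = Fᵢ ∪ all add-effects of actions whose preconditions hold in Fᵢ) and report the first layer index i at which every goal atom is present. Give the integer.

2

F0 = init (12 atoms)
F1 = F0 ∪ {holds(a,d), holds(a,e), holds(c,d), holds(c,e), holds(d,e), holds(d,f), holds(e,d), holds(f,e), near(a), near(c), near(e), near(f)}  (24 atoms)
F2 = F1 ∪ {holds(a,f)}  (25 atoms)
goal ⊆ F2  ⇒  h_max = 2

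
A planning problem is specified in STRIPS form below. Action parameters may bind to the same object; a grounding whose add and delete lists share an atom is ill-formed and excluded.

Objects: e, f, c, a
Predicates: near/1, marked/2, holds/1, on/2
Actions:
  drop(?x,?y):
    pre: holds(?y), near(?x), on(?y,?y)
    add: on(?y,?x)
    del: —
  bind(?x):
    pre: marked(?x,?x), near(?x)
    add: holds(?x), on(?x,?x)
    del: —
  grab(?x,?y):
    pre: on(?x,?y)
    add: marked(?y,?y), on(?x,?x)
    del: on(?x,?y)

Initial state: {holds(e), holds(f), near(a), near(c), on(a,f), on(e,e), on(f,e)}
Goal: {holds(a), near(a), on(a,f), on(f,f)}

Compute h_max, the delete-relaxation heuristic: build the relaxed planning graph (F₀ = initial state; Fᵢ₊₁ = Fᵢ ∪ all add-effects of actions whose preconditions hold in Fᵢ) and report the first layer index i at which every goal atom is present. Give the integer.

F0 = init (7 atoms)
F1 = F0 ∪ {marked(e,e), marked(f,f), on(a,a), on(e,a), on(e,c), on(f,f)}  (13 atoms)
F2 = F1 ∪ {marked(a,a), marked(c,c), on(f,a), on(f,c)}  (17 atoms)
F3 = F2 ∪ {holds(a), holds(c), on(c,c)}  (20 atoms)
goal ⊆ F3  ⇒  h_max = 3

3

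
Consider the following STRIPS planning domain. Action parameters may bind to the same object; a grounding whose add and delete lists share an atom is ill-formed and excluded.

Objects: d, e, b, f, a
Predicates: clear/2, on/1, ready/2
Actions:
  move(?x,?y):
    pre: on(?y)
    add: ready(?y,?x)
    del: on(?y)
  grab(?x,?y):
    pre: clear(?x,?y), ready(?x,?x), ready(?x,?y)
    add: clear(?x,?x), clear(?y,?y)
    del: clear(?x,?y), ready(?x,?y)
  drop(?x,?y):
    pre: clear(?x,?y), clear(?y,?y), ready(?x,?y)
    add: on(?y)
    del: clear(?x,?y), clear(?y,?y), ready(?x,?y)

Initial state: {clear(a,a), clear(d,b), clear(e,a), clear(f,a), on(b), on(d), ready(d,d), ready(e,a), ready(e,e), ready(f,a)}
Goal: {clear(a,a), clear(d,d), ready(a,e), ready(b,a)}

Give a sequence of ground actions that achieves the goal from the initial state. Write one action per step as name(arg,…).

move(b,d); move(a,b); grab(d,b); drop(f,a); move(e,a); grab(e,a)

1. move(b,d)  →  {clear(a,a), clear(d,b), clear(e,a), clear(f,a), on(b), ready(d,b), ready(d,d), ready(e,a), ready(e,e), ready(f,a)}
2. move(a,b)  →  {clear(a,a), clear(d,b), clear(e,a), clear(f,a), ready(b,a), ready(d,b), ready(d,d), ready(e,a), ready(e,e), ready(f,a)}
3. grab(d,b)  →  {clear(a,a), clear(b,b), clear(d,d), clear(e,a), clear(f,a), ready(b,a), ready(d,d), ready(e,a), ready(e,e), ready(f,a)}
4. drop(f,a)  →  {clear(b,b), clear(d,d), clear(e,a), on(a), ready(b,a), ready(d,d), ready(e,a), ready(e,e)}
5. move(e,a)  →  {clear(b,b), clear(d,d), clear(e,a), ready(a,e), ready(b,a), ready(d,d), ready(e,a), ready(e,e)}
6. grab(e,a)  →  {clear(a,a), clear(b,b), clear(d,d), clear(e,e), ready(a,e), ready(b,a), ready(d,d), ready(e,e)}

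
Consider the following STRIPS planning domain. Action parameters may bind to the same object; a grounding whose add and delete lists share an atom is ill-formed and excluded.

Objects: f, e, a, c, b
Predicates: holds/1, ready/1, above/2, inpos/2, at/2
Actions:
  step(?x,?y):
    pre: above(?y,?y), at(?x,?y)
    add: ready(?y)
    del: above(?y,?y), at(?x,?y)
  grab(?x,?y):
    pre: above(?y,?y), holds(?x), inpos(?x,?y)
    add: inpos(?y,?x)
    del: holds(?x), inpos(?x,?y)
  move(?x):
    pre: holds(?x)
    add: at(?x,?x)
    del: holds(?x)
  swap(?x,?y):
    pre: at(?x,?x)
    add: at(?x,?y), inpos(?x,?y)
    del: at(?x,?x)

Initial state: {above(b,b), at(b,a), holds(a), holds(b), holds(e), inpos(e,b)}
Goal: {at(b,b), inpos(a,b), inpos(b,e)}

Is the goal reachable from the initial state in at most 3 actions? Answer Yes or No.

No

1. grab(e,b)  →  {above(b,b), at(b,a), holds(a), holds(b), inpos(b,e)}
2. move(a)  →  {above(b,b), at(a,a), at(b,a), holds(b), inpos(b,e)}
3. move(b)  →  {above(b,b), at(a,a), at(b,a), at(b,b), inpos(b,e)}
4. swap(a,b)  →  {above(b,b), at(a,b), at(b,a), at(b,b), inpos(a,b), inpos(b,e)}
optimal plan length = 4; 4 > 3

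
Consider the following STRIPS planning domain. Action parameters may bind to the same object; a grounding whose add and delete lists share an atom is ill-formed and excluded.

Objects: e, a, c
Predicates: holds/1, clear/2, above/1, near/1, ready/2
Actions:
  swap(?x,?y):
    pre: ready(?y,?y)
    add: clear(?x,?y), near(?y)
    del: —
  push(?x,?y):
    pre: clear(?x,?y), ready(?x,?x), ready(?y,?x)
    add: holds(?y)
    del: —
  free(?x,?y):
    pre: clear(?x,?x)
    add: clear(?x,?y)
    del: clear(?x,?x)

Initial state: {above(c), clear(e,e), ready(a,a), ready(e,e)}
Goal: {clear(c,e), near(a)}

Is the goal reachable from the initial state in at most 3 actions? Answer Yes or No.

1. swap(e,a)  →  {above(c), clear(e,a), clear(e,e), near(a), ready(a,a), ready(e,e)}
2. swap(c,e)  →  {above(c), clear(c,e), clear(e,a), clear(e,e), near(a), near(e), ready(a,a), ready(e,e)}
optimal plan length = 2; 2 ≤ 3

Yes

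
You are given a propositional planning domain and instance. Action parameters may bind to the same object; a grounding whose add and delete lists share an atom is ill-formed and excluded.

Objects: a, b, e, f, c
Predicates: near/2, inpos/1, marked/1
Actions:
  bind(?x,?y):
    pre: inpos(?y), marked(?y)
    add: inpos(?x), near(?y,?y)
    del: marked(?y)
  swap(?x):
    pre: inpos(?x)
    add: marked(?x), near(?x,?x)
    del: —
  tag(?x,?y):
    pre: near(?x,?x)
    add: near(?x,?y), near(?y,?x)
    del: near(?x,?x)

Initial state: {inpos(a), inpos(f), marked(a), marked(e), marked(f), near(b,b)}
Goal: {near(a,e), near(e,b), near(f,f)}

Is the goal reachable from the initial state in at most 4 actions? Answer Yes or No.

Yes

1. bind(a,a)  →  {inpos(a), inpos(f), marked(e), marked(f), near(a,a), near(b,b)}
2. bind(a,f)  →  {inpos(a), inpos(f), marked(e), near(a,a), near(b,b), near(f,f)}
3. tag(a,e)  →  {inpos(a), inpos(f), marked(e), near(a,e), near(b,b), near(e,a), near(f,f)}
4. tag(b,e)  →  {inpos(a), inpos(f), marked(e), near(a,e), near(b,e), near(e,a), near(e,b), near(f,f)}
optimal plan length = 4; 4 ≤ 4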